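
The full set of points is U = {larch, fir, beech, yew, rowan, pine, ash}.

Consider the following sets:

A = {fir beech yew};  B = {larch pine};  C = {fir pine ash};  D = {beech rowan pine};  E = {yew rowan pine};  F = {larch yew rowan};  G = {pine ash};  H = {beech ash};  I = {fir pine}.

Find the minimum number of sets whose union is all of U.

C, F, and H cover everything between them: the union {larch, fir, beech, yew, rowan, pine, ash} is all of U.
Each set has at most 3 points, and 2·3 = 6 < 7 — so at least 3 sets are needed, and 3 is optimal.

3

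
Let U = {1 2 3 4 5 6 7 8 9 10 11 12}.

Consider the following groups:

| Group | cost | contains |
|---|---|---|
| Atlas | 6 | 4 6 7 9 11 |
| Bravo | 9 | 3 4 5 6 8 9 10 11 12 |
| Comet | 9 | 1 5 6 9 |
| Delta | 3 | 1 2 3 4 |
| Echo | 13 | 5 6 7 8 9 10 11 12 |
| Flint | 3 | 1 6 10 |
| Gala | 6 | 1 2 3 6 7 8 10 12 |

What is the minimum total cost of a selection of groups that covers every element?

15

Bravo, Gala together cover every element (Bravo ∪ Gala = {1, 2, 3, 4, 5, 6, 7, 8, 9, 10, 11, 12}); total cost 9 + 6 = 15.
The greedy pick Delta, Gala, Atlas, Bravo costs 24; no covering selection beats 15.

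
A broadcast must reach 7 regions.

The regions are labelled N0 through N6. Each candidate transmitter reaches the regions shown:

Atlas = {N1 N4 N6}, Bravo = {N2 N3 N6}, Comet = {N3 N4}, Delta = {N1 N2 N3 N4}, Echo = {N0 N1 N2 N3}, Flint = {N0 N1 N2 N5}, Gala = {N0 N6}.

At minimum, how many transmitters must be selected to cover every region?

3

Atlas and Echo and Flint together: Atlas ∪ Echo ∪ Flint = {N0, N1, N2, N3, N4, N5, N6} — every region is covered.
Only Flint contains N5, so Flint is forced; the remaining 3 regions need at least 2 more transmitters (each remaining transmitter adds at most 2) — so at least 3 transmitters are needed, and 3 is optimal.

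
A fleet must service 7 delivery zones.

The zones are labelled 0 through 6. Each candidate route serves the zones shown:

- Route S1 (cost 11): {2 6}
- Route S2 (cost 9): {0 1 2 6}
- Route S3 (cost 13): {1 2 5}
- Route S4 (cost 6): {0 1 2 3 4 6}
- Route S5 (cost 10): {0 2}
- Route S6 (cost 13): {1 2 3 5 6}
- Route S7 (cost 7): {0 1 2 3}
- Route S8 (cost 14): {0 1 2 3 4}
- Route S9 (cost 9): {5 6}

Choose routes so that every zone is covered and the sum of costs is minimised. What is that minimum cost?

15

S4, S9 together cover every zone (S4 ∪ S9 = {0, 1, 2, 3, 4, 5, 6}); total cost 6 + 9 = 15.
No covering selection has total cost below 15.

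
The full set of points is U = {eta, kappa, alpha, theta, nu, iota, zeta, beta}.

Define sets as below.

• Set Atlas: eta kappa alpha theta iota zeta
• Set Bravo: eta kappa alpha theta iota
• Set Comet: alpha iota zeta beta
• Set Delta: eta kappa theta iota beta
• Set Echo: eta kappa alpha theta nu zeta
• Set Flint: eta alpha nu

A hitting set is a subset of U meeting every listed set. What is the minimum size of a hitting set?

2

The 2 points {alpha, iota} hit every set.
No single point lies in every set, so at least 2 are needed and 2 is optimal.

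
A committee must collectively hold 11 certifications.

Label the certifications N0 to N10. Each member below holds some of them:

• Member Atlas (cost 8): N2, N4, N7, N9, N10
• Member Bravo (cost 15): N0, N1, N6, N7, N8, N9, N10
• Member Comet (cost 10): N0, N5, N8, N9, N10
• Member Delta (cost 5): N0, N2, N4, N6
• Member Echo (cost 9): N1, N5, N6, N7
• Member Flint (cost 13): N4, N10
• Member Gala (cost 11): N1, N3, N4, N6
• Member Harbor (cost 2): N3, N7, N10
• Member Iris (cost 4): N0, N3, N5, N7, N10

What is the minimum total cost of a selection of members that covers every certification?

24

Bravo, Delta, Iris together cover every certification (Bravo ∪ Delta ∪ Iris = {N0, N1, N2, N3, N4, N5, N6, N7, N8, N9, N10}); total cost 15 + 5 + 4 = 24.
The greedy pick Harbor, Delta, Comet, Echo costs 26; no covering selection beats 24.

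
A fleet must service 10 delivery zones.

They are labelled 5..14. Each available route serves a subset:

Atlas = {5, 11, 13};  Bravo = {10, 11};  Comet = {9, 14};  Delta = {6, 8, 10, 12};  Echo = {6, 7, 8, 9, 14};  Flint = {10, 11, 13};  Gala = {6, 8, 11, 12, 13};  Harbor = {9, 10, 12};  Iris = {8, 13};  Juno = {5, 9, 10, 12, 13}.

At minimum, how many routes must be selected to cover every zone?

Take {Atlas, Delta, Echo}. Their union is {5, 6, 7, 8, 9, 10, 11, 12, 13, 14}, which is all 10 zones.
Only Echo contains 7, so Echo is forced; the remaining 5 zones need at least 2 more routes (each remaining route adds at most 4) — so at least 3 routes are needed, and 3 is optimal.

3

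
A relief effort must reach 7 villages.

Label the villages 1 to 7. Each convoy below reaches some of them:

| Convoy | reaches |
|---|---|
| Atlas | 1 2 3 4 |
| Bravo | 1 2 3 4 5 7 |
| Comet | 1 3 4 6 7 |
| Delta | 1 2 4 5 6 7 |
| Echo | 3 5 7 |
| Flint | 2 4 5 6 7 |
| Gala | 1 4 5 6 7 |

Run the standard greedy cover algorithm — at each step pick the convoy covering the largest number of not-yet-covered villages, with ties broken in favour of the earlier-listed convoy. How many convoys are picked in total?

2

Greedy: pick Bravo (covers 6 new) → pick Comet (covers 1 new). Total picks: 2.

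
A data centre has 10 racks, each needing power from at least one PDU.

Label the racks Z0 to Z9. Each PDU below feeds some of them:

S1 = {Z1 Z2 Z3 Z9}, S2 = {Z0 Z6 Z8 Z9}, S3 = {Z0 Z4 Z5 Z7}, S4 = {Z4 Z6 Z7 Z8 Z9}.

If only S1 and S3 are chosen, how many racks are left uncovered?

2

Union of S1, S3 = {Z0, Z1, Z2, Z3, Z4, Z5, Z7, Z9}.
Not covered: Z6, Z8 — 2 racks.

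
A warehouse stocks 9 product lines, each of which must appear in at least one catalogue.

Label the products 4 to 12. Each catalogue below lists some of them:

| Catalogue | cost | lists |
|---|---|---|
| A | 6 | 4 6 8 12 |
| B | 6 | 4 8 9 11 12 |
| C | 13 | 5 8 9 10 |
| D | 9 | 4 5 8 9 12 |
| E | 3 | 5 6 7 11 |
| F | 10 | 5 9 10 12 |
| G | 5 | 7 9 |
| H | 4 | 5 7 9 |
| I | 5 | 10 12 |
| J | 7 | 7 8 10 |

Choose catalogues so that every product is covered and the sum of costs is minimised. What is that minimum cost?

14

B, E, I together cover every product (B ∪ E ∪ I = {4, 5, 6, 7, 8, 9, 10, 11, 12}); total cost 6 + 3 + 5 = 14.
No covering selection has total cost below 14.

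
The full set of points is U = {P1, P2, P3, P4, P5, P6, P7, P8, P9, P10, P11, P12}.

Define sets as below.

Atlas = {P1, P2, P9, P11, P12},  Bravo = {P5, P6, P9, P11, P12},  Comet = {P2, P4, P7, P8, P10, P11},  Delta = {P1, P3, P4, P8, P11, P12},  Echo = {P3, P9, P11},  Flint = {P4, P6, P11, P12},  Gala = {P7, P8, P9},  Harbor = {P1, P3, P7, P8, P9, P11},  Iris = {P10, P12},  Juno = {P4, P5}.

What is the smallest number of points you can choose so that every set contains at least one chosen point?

3

H = {P4, P9, P12} meets every set (each contains at least one member of H), and |H| = 3.
The sets Harbor, Iris, Juno are pairwise disjoint, so any hitting set needs a separate point for each — at least 3. Hence 3 is optimal.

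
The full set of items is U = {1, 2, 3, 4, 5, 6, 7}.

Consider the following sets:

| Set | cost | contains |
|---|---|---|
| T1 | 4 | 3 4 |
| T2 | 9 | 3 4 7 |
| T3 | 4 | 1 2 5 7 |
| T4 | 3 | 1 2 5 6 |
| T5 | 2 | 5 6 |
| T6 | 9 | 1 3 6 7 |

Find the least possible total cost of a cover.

T1, T3, T5 together cover every item (T1 ∪ T3 ∪ T5 = {1, 2, 3, 4, 5, 6, 7}); total cost 4 + 4 + 2 = 10.
The greedy pick T4, T1, T3 costs 11; no covering selection beats 10.

10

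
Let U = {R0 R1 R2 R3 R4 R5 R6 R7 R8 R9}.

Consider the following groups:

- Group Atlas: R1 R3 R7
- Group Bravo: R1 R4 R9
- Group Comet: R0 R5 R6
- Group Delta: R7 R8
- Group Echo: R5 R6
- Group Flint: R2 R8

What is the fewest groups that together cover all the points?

4

Take {Atlas, Bravo, Comet, Flint}. Their union is {R0, R1, R2, R3, R4, R5, R6, R7, R8, R9}, which is all 10 points.
Each group has at most 3 points, and 3·3 = 9 < 10 — so at least 4 groups are needed, and 4 is optimal.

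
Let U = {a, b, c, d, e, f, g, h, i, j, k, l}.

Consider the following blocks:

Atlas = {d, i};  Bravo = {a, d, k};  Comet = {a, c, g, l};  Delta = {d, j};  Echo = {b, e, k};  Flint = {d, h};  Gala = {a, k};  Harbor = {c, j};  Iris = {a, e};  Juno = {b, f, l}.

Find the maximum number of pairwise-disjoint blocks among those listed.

4

Atlas, Harbor, Iris, Juno are pairwise disjoint (Atlas={d,i}; Harbor={c,j}; Iris={a,e}; Juno={b,f,l}).
Every remaining block overlaps one of these, and no 5 of the listed blocks are pairwise disjoint, so 4 is the maximum.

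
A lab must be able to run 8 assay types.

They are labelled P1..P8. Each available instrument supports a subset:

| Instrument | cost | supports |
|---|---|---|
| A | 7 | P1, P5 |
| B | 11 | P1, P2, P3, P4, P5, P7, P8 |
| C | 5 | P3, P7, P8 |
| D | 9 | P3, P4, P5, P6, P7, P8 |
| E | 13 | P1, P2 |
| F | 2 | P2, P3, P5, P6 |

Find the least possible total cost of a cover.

B, F together cover every assay (B ∪ F = {P1, P2, P3, P4, P5, P6, P7, P8}); total cost 11 + 2 = 13.
The greedy pick F, C, B costs 18; no covering selection beats 13.

13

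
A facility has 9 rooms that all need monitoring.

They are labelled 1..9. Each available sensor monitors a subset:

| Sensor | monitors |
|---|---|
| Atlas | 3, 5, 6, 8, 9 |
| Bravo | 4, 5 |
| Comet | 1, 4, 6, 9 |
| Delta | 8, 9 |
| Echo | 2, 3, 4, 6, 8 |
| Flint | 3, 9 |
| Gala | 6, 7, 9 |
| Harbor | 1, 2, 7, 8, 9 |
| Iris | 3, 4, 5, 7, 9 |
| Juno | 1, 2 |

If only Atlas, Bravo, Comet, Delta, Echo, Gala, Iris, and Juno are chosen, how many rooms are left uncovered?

Union of Atlas, Bravo, Comet, Delta, Echo, Gala, Iris, Juno = {1, 2, 3, 4, 5, 6, 7, 8, 9} — that's every room, so 0 are uncovered.

0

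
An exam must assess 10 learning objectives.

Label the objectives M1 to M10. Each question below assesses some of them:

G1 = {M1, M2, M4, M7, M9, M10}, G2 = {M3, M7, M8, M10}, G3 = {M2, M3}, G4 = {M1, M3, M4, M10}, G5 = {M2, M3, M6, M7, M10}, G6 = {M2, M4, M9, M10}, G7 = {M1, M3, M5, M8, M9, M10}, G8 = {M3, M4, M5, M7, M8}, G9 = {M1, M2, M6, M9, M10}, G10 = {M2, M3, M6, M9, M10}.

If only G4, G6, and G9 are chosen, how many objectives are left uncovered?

Union of G4, G6, G9 = {M1, M2, M3, M4, M6, M9, M10}.
Not covered: M5, M7, M8 — 3 objectives.

3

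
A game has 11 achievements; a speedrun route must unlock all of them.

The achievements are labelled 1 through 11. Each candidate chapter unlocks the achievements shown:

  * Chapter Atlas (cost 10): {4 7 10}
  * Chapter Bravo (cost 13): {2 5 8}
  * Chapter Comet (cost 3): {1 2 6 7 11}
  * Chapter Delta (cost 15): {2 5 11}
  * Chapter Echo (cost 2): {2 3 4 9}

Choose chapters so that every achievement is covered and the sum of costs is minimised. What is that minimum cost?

28

Atlas, Bravo, Comet, Echo together cover every achievement (Atlas ∪ Bravo ∪ Comet ∪ Echo = {1, 2, 3, 4, 5, 6, 7, 8, 9, 10, 11}); total cost 10 + 13 + 3 + 2 = 28.
No covering selection has total cost below 28.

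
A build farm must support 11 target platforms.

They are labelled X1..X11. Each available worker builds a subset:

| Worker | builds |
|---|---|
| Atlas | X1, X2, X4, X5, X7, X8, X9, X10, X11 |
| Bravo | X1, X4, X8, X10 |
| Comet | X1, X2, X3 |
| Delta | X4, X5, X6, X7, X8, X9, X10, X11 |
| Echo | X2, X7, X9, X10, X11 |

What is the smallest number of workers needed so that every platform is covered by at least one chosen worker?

Take {Comet, Delta}. Their union is {X1, X2, X3, X4, X5, X6, X7, X8, X9, X10, X11}, which is all 11 platforms.
No single worker has all 11 platforms (the largest, Atlas, has 9), so 2 is optimal.

2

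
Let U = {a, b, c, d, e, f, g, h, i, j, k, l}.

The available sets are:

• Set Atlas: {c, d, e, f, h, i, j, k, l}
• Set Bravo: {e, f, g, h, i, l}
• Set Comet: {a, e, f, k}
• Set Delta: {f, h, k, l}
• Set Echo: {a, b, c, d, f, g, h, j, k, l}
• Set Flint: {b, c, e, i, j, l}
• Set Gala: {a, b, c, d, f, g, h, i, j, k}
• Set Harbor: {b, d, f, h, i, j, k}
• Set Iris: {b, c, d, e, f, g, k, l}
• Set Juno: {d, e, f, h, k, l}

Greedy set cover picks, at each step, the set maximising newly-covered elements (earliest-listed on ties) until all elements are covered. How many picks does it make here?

Greedy: pick Echo (covers 10 new) → pick Atlas (covers 2 new). Total picks: 2.

2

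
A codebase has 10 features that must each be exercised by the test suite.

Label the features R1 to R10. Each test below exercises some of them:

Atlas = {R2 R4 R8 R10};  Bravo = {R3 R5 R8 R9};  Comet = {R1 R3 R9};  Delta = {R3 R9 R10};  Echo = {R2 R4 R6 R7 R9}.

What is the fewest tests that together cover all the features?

Take {Bravo, Comet, Delta, Echo}. Their union is {R1, R2, R3, R4, R5, R6, R7, R8, R9, R10}, which is all 10 features.
No 3 of the 5 tests cover everything (all 10 combinations miss at least one feature), so 4 is optimal.

4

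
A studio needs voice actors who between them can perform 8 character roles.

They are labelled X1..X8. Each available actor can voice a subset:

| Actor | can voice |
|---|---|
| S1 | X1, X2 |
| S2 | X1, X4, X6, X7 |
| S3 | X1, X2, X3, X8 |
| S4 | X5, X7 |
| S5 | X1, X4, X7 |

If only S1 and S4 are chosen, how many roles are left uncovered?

4

Union of S1, S4 = {X1, X2, X5, X7}.
Not covered: X3, X4, X6, X8 — 4 roles.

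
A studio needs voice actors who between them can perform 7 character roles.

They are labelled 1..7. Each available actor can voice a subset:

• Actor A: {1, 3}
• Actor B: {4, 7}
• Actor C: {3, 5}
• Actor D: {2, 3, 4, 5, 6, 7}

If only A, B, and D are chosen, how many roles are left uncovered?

Union of A, B, D = {1, 2, 3, 4, 5, 6, 7} — that's every role, so 0 are uncovered.

0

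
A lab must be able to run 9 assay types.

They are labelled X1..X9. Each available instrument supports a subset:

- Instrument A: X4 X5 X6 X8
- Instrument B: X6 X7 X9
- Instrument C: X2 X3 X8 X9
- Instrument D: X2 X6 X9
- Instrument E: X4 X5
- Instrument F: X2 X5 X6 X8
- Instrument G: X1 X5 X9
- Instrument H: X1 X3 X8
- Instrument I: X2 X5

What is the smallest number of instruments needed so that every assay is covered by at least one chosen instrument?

4

A and B and C and G together: A ∪ B ∪ C ∪ G = {X1, X2, X3, X4, X5, X6, X7, X8, X9} — every assay is covered.
No 3 of the 9 instruments cover everything (all 84 combinations miss at least one assay), so 4 is optimal.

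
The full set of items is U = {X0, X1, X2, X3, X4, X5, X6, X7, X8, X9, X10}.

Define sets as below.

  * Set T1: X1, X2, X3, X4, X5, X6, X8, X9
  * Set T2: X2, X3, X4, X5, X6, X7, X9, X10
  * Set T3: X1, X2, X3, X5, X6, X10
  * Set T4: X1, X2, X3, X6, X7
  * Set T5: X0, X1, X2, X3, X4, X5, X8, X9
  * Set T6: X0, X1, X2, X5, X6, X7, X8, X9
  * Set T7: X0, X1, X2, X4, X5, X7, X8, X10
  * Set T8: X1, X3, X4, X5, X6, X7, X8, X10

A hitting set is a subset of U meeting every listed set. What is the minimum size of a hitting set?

Take H = {X1, X5}. Each listed set contains at least one of these, so H is a hitting set of size 2.
No single item lies in every set, so at least 2 are needed and 2 is optimal.

2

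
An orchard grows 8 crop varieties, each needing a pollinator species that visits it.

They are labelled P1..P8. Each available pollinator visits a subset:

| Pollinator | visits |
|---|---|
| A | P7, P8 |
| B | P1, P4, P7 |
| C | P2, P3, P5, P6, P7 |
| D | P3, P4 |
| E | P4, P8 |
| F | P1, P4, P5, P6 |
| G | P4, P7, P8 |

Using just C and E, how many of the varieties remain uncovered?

1

Union of C, E = {P2, P3, P4, P5, P6, P7, P8}.
Not covered: P1 — 1 variety.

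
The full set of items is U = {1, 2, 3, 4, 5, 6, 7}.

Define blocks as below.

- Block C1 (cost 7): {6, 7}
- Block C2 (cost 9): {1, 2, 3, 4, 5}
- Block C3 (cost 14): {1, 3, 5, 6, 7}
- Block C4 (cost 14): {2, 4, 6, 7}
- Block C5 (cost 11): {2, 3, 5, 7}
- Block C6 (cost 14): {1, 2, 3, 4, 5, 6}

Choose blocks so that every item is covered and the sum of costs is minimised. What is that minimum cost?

16

C1, C2 together cover every item (C1 ∪ C2 = {1, 2, 3, 4, 5, 6, 7}); total cost 7 + 9 = 16.
No covering selection has total cost below 16.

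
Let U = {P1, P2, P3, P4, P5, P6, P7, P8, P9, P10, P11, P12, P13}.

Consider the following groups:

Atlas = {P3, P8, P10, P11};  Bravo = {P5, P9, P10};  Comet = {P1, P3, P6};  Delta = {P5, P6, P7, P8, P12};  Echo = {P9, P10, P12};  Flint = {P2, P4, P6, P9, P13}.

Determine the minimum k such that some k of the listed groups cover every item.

4

Atlas, Comet, Delta, and Flint cover everything between them: the union {P1, P2, P3, P4, P5, P6, P7, P8, P9, P10, P11, P12, P13} is all of U.
Only Comet contains P1, so Comet is forced; the remaining 10 items need at least 3 more groups (each remaining group adds at most 4) — so at least 4 groups are needed, and 4 is optimal.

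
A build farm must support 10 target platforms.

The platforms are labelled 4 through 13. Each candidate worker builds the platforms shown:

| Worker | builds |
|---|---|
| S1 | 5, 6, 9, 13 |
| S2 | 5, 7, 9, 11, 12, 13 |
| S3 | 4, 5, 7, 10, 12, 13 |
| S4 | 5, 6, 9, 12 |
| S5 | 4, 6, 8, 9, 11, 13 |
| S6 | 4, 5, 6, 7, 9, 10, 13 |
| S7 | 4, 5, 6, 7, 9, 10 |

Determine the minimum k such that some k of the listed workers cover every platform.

Take {S3, S5}. Their union is {4, 5, 6, 7, 8, 9, 10, 11, 12, 13}, which is all 10 platforms.
No single worker has all 10 platforms (the largest, S6, has 7), so 2 is optimal.

2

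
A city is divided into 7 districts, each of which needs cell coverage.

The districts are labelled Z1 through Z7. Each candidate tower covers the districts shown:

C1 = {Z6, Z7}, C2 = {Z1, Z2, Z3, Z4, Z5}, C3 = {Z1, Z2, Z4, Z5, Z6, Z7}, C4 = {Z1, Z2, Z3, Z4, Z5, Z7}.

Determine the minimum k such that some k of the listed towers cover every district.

C3 and C4 together: C3 ∪ C4 = {Z1, Z2, Z3, Z4, Z5, Z6, Z7} — every district is covered.
No single tower has all 7 districts (the largest, C3, has 6), so 2 is optimal.

2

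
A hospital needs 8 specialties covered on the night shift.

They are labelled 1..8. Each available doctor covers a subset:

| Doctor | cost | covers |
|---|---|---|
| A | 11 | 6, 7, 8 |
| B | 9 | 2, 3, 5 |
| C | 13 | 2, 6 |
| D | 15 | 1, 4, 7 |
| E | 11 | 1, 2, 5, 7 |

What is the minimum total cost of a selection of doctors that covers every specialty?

35

A, B, D together cover every specialty (A ∪ B ∪ D = {1, 2, 3, 4, 5, 6, 7, 8}); total cost 11 + 9 + 15 = 35.
The greedy pick E, A, B, D costs 46; no covering selection beats 35.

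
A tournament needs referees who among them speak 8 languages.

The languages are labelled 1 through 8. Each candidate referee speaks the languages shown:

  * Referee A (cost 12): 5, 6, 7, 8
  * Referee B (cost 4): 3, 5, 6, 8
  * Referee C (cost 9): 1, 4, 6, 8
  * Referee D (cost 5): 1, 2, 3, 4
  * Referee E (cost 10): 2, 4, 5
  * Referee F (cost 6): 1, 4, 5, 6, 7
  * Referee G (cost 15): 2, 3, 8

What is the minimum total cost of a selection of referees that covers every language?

B, D, F together cover every language (B ∪ D ∪ F = {1, 2, 3, 4, 5, 6, 7, 8}); total cost 4 + 5 + 6 = 15.
No covering selection has total cost below 15.

15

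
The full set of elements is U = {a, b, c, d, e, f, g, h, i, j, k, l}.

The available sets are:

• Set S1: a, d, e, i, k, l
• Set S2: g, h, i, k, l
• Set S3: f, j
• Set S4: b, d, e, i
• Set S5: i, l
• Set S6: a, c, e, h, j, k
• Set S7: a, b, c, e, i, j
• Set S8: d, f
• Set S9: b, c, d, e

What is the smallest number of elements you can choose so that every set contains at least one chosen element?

3

Take T = {c, f, i}. Each listed set contains at least one of these, so T is a hitting set of size 3.
The sets S5, S6, S8 are pairwise disjoint, so any hitting set needs a separate element for each — at least 3. Hence 3 is optimal.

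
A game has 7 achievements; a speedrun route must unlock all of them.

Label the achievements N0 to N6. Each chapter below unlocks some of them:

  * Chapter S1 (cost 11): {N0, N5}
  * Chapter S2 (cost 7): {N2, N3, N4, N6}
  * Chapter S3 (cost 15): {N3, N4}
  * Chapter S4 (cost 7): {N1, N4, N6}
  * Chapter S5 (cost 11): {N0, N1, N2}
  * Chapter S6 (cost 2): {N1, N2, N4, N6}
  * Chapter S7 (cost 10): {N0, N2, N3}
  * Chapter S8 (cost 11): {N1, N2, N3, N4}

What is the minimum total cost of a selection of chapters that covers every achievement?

20

S1, S2, S6 together cover every achievement (S1 ∪ S2 ∪ S6 = {N0, N1, N2, N3, N4, N5, N6}); total cost 11 + 7 + 2 = 20.
The greedy pick S6, S7, S1 costs 23; no covering selection beats 20.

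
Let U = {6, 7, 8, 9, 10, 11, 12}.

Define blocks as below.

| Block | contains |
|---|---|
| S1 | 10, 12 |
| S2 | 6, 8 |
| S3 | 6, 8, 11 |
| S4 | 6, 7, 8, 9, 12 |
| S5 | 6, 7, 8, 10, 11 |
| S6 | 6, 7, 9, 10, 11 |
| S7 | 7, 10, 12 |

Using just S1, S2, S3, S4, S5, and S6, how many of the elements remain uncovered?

0

Union of S1, S2, S3, S4, S5, S6 = {6, 7, 8, 9, 10, 11, 12} — that's every element, so 0 are uncovered.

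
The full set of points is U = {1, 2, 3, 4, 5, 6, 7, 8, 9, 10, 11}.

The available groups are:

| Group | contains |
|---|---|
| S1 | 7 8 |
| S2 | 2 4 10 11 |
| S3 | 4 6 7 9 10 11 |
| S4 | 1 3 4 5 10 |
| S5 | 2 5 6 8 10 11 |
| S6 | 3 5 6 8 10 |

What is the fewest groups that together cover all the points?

3

Take {S3, S4, S5}. Their union is {1, 2, 3, 4, 5, 6, 7, 8, 9, 10, 11}, which is all 11 points.
Only S4 contains 1, so S4 is forced; the remaining 6 points need at least 2 more groups (each remaining group adds at most 4) — so at least 3 groups are needed, and 3 is optimal.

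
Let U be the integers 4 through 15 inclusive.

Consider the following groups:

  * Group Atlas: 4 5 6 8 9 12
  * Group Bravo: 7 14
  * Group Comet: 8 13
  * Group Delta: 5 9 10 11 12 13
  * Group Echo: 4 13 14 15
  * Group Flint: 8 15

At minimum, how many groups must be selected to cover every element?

4

Atlas and Bravo and Delta and Echo together: Atlas ∪ Bravo ∪ Delta ∪ Echo = {4, 5, 6, 7, 8, 9, 10, 11, 12, 13, 14, 15} — every element is covered.
No 3 of the 6 groups cover everything (all 20 combinations miss at least one element), so 4 is optimal.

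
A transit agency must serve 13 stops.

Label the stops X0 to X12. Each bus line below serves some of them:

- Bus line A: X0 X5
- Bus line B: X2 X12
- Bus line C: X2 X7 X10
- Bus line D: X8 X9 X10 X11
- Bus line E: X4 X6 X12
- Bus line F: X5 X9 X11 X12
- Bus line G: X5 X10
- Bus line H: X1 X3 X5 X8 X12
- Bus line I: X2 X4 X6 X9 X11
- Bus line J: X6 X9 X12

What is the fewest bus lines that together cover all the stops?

Take {A, C, H, I}. Their union is {X0, X1, X2, X3, X4, X5, X6, X7, X8, X9, X10, X11, X12}, which is all 13 stops.
Only A contains X0, so A is forced; the remaining 11 stops need at least 3 more bus lines (each remaining bus line adds at most 5) — so at least 4 bus lines are needed, and 4 is optimal.

4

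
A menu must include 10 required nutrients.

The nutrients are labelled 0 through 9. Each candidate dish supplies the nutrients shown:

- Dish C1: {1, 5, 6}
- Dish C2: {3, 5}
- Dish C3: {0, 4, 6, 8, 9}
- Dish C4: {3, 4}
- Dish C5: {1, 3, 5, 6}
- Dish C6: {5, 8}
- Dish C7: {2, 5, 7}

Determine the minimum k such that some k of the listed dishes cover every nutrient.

3

C3 and C5 and C7 together: C3 ∪ C5 ∪ C7 = {0, 1, 2, 3, 4, 5, 6, 7, 8, 9} — every nutrient is covered.
Only C3 contains 0, so C3 is forced; the remaining 5 nutrients need at least 2 more dishes (each remaining dish adds at most 3) — so at least 3 dishes are needed, and 3 is optimal.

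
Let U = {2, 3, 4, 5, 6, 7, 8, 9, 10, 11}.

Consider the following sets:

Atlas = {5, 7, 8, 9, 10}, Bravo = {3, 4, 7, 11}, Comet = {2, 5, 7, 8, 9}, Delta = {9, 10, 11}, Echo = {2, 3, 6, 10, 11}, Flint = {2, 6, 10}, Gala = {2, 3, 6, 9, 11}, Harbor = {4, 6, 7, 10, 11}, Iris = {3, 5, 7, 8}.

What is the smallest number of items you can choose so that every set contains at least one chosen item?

3

H = {6, 7, 11} meets every set (each contains at least one member of H), and |H| = 3.
No choice of 2 items meets every set, so 3 is the minimum.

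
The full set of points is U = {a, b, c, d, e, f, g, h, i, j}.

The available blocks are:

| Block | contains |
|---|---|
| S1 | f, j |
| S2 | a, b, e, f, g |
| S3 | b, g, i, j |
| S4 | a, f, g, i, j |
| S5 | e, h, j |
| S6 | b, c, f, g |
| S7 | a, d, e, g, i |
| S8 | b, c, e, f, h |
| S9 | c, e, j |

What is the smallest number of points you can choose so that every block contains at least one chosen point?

3

T = {a, f, j} meets every block (each contains at least one member of T), and |T| = 3.
No choice of 2 points meets every block, so 3 is the minimum.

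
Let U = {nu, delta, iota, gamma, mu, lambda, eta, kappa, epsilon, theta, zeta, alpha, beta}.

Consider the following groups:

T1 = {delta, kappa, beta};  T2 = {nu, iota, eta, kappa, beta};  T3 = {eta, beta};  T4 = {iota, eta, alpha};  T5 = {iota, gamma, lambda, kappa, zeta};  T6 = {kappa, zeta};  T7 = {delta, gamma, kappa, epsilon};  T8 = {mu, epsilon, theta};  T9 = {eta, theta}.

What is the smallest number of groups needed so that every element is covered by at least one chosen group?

T1 and T2 and T4 and T5 and T8 together: T1 ∪ T2 ∪ T4 ∪ T5 ∪ T8 = {nu, delta, iota, gamma, mu, lambda, eta, kappa, epsilon, theta, zeta, alpha, beta} — every element is covered.
No 4 of the 9 groups cover everything (all 126 combinations miss at least one element), so 5 is optimal.

5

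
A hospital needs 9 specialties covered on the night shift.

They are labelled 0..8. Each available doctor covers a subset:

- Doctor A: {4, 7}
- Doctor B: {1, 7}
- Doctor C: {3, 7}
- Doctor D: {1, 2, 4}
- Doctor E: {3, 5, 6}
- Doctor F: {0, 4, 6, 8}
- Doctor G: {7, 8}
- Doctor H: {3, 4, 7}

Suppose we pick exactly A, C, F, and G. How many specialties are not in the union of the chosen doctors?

3

Union of A, C, F, G = {0, 3, 4, 6, 7, 8}.
Not covered: 1, 2, 5 — 3 specialties.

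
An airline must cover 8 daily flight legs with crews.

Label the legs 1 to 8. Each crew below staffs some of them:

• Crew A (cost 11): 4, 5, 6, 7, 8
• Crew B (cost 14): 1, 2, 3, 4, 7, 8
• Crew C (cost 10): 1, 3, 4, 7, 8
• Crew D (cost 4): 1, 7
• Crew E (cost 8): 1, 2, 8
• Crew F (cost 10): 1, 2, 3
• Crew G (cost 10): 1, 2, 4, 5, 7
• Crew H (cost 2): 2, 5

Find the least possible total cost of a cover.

21

A, F together cover every leg (A ∪ F = {1, 2, 3, 4, 5, 6, 7, 8}); total cost 11 + 10 = 21.
The greedy pick H, C, A costs 23; no covering selection beats 21.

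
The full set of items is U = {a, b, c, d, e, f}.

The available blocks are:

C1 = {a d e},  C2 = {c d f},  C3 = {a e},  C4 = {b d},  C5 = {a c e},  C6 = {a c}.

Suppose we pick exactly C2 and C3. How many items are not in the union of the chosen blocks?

1

Union of C2, C3 = {a, c, d, e, f}.
Not covered: b — 1 item.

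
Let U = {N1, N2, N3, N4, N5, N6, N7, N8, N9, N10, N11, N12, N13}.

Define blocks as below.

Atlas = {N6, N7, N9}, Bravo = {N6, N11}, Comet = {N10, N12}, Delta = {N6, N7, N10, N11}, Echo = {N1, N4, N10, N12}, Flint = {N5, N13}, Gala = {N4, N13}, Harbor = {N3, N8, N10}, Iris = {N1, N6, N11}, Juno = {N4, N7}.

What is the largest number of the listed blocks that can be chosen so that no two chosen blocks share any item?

4

Bravo, Comet, Flint, Juno are pairwise disjoint (Bravo={N6,N11}; Comet={N10,N12}; Flint={N5,N13}; Juno={N4,N7}).
Every remaining block overlaps one of these, and no 5 of the listed blocks are pairwise disjoint, so 4 is the maximum.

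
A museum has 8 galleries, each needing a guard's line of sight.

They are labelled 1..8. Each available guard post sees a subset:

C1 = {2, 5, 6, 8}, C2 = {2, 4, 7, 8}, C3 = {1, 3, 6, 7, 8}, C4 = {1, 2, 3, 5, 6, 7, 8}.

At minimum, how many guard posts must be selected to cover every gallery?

2

C2 and C4 together: C2 ∪ C4 = {1, 2, 3, 4, 5, 6, 7, 8} — every gallery is covered.
No single guard post has all 8 galleries (the largest, C4, has 7), so 2 is optimal.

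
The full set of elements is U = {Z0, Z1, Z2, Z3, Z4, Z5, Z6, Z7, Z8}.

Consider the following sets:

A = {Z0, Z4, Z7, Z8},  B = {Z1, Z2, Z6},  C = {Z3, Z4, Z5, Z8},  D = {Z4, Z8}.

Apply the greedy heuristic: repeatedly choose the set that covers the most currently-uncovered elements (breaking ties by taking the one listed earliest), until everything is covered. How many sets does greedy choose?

3

Greedy: pick A (covers 4 new) → pick B (covers 3 new) → pick C (covers 2 new). Total picks: 3.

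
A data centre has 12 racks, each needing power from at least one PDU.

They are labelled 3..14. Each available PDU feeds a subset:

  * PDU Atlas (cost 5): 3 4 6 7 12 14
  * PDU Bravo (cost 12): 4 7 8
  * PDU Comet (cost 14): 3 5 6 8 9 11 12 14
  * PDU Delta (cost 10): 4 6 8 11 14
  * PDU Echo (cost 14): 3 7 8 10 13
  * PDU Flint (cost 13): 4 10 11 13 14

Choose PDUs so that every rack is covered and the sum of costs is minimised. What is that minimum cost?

32

Atlas, Comet, Flint together cover every rack (Atlas ∪ Comet ∪ Flint = {3, 4, 5, 6, 7, 8, 9, 10, 11, 12, 13, 14}); total cost 5 + 14 + 13 = 32.
No covering selection has total cost below 32.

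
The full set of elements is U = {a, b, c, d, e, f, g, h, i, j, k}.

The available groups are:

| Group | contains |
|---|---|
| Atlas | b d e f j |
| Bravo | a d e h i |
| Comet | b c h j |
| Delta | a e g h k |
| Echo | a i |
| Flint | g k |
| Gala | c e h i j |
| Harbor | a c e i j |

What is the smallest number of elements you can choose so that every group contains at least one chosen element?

3

The 3 elements {b, i, k} hit every group.
The groups Comet, Echo, Flint are pairwise disjoint, so any hitting set needs a separate element for each — at least 3. Hence 3 is optimal.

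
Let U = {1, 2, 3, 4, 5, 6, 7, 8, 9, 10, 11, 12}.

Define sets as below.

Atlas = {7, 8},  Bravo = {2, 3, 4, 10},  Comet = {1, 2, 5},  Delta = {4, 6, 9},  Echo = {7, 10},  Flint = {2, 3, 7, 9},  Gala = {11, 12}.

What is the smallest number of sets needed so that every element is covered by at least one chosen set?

Atlas, Bravo, Comet, Delta, and Gala cover everything between them: the union {1, 2, 3, 4, 5, 6, 7, 8, 9, 10, 11, 12} is all of U.
No 4 of the 7 sets cover everything (all 35 combinations miss at least one element), so 5 is optimal.

5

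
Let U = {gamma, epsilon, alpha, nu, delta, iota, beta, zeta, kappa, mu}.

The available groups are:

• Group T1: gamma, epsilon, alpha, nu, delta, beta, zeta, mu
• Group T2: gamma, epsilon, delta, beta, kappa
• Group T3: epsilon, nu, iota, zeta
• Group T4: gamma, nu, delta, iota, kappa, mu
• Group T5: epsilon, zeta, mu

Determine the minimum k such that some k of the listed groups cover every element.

2

T1 and T4 together: T1 ∪ T4 = {gamma, epsilon, alpha, nu, delta, iota, beta, zeta, kappa, mu} — every element is covered.
No single group has all 10 elements (the largest, T1, has 8), so 2 is optimal.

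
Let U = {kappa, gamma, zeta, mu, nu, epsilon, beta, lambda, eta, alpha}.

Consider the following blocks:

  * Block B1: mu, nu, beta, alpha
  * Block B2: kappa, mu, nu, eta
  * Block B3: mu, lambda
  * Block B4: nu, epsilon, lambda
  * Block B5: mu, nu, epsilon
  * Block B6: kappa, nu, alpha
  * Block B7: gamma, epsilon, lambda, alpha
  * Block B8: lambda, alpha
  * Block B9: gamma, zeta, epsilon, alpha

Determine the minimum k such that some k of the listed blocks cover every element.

B1 and B2 and B7 and B9 together: B1 ∪ B2 ∪ B7 ∪ B9 = {kappa, gamma, zeta, mu, nu, epsilon, beta, lambda, eta, alpha} — every element is covered.
No 3 of the 9 blocks cover everything (all 84 combinations miss at least one element), so 4 is optimal.

4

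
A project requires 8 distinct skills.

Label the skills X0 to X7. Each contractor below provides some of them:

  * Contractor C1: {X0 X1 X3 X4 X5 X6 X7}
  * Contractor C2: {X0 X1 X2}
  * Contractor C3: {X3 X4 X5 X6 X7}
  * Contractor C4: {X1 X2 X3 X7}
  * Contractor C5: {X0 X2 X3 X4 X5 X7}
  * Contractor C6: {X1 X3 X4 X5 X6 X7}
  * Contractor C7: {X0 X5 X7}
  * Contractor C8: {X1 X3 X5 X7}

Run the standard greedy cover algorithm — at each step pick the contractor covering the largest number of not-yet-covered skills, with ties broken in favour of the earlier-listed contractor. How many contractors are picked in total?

2

Greedy: pick C1 (covers 7 new) → pick C2 (covers 1 new). Total picks: 2.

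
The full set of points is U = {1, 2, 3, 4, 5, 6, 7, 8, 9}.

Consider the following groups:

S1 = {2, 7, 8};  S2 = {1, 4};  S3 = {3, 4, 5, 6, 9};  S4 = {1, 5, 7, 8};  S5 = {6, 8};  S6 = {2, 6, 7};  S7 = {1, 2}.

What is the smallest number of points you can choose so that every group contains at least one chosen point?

Take H = {1, 6, 7}. Each listed group contains at least one of these, so H is a hitting set of size 3.
No choice of 2 points meets every group, so 3 is the minimum.

3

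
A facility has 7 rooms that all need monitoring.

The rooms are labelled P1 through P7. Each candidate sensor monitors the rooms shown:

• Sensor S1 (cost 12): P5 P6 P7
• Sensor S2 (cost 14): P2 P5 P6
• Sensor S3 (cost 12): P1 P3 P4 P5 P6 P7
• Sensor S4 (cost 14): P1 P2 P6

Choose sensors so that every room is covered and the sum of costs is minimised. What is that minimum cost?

26

S3, S4 together cover every room (S3 ∪ S4 = {P1, P2, P3, P4, P5, P6, P7}); total cost 12 + 14 = 26.
No covering selection has total cost below 26.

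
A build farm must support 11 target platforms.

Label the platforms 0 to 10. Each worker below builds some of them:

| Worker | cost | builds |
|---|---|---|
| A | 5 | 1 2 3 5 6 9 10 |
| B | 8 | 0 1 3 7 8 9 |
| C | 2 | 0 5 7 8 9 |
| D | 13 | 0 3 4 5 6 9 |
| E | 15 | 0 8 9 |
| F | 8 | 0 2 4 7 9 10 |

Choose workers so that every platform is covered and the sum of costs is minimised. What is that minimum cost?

15

A, C, F together cover every platform (A ∪ C ∪ F = {0, 1, 2, 3, 4, 5, 6, 7, 8, 9, 10}); total cost 5 + 2 + 8 = 15.
No covering selection has total cost below 15.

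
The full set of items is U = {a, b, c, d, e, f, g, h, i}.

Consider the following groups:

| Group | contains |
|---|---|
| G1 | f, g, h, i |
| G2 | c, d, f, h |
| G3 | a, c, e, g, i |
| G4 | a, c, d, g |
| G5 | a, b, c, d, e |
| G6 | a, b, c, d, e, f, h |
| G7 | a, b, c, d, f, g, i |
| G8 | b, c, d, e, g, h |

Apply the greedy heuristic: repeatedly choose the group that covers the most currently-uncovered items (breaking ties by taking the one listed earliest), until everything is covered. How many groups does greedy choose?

Greedy: pick G6 (covers 7 new) → pick G1 (covers 2 new). Total picks: 2.

2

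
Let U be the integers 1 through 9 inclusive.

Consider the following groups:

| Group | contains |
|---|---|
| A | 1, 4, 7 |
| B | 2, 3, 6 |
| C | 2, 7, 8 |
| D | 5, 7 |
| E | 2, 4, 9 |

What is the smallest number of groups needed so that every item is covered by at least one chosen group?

A and B and C and D and E together: A ∪ B ∪ C ∪ D ∪ E = {1, 2, 3, 4, 5, 6, 7, 8, 9} — every item is covered.
No 4 of the 5 groups cover everything (all 5 combinations miss at least one item), so 5 is optimal.

5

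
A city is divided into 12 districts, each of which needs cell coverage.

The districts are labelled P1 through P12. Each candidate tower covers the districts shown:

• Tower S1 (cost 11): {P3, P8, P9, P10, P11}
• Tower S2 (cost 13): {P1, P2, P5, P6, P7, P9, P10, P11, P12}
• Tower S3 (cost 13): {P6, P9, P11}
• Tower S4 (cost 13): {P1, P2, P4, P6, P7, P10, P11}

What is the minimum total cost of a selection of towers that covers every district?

37

S1, S2, S4 together cover every district (S1 ∪ S2 ∪ S4 = {P1, P2, P3, P4, P5, P6, P7, P8, P9, P10, P11, P12}); total cost 11 + 13 + 13 = 37.
No covering selection has total cost below 37.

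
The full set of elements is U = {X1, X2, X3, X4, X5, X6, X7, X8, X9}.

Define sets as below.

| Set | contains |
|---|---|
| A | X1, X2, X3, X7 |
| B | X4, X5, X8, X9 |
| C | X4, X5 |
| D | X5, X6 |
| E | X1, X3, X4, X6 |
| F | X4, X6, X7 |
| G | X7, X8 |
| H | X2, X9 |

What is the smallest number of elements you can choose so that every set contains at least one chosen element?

4

The 4 elements {X2, X4, X6, X8} hit every set.
No choice of 3 elements meets every set, so 4 is the minimum.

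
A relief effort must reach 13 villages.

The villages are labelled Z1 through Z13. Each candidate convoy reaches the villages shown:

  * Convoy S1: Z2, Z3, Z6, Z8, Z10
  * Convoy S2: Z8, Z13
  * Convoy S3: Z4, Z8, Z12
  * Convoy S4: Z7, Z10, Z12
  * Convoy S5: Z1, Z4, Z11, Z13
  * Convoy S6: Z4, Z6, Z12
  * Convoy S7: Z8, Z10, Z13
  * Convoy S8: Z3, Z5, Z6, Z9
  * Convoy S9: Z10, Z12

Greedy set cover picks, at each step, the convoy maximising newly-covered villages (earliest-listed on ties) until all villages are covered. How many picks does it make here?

Greedy: pick S1 (covers 5 new) → pick S5 (covers 4 new) → pick S4 (covers 2 new) → pick S8 (covers 2 new). Total picks: 4.

4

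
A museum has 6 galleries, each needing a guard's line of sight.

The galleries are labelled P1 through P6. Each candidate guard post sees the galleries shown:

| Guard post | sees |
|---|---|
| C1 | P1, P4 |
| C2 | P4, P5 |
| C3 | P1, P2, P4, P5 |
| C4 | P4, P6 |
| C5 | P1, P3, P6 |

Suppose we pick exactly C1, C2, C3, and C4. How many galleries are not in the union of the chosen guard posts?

1

Union of C1, C2, C3, C4 = {P1, P2, P4, P5, P6}.
Not covered: P3 — 1 gallery.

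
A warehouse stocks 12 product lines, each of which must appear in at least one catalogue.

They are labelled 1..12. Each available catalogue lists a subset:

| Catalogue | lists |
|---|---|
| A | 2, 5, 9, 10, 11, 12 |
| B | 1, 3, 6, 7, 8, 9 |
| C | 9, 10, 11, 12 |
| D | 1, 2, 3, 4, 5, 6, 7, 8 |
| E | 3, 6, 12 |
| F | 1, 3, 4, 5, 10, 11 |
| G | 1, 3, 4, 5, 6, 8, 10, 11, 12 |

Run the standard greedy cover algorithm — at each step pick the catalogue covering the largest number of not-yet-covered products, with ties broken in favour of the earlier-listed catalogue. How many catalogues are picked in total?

3

Greedy: pick G (covers 9 new) → pick A (covers 2 new) → pick B (covers 1 new). Total picks: 3.
(The true minimum cover uses only 2 catalogues, so greedy is not optimal here.)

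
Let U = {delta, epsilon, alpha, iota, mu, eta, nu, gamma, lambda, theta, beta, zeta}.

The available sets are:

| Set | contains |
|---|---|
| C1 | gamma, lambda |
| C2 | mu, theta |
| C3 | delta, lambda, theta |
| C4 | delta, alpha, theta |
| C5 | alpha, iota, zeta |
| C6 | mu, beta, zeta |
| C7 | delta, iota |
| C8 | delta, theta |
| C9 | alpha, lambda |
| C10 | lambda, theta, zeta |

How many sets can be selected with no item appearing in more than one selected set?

3

C1, C6, C8 are pairwise disjoint (C1={gamma,lambda}; C6={mu,beta,zeta}; C8={delta,theta}).
Every remaining set overlaps one of these, and no 4 of the listed sets are pairwise disjoint, so 3 is the maximum.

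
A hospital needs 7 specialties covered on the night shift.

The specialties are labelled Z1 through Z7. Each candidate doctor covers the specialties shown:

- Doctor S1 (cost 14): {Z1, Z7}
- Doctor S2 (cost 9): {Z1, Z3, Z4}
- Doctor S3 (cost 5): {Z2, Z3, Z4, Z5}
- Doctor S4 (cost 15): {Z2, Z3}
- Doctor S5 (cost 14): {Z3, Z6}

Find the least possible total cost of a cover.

33

S1, S3, S5 together cover every specialty (S1 ∪ S3 ∪ S5 = {Z1, Z2, Z3, Z4, Z5, Z6, Z7}); total cost 14 + 5 + 14 = 33.
No covering selection has total cost below 33.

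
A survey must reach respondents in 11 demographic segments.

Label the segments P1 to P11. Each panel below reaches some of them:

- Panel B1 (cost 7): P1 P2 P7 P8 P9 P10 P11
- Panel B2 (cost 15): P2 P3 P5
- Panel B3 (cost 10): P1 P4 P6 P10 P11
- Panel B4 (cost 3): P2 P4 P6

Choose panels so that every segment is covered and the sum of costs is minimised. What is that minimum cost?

25

B1, B2, B4 together cover every segment (B1 ∪ B2 ∪ B4 = {P1, P2, P3, P4, P5, P6, P7, P8, P9, P10, P11}); total cost 7 + 15 + 3 = 25.
No covering selection has total cost below 25.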